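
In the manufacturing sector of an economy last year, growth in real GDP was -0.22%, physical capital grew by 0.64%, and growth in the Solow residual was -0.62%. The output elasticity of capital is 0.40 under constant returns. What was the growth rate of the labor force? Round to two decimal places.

Labor's share = 1 − 0.4 = 0.6.
gY = gA + 0.4×0.64 + 0.6×g.
0.6×g = -0.22 + 0.62 − 0.256 = 0.144.
g = 0.144 / 0.6 = 0.24%.

The labor force grew 0.24%.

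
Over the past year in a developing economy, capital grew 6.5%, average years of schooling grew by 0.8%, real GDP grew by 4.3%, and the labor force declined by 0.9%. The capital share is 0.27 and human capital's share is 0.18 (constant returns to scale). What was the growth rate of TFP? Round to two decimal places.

2.90%

Labor's share = 1 − 0.27 − 0.18 = 0.55.
Capital: 0.27 × 6.5 = 1.755 pp.
Average years of schooling: 0.18 × 0.8 = 0.144 pp.
The labor force: 0.55 × (-0.9) = -0.495 pp.
TFP growth = 4.3 − 1.404 = 2.896%.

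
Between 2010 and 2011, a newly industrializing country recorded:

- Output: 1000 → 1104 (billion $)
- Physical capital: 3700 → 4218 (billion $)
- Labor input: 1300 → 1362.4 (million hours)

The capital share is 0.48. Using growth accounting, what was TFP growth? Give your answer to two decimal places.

Output growth = (1104 − 1000) / 1000 = 10.4%.
Physical capital growth = (4218 − 3700) / 3700 = 14%.
Labor input growth = (1362.4 − 1300) / 1300 = 4.8%.
Labor's share = 1 − 0.48 = 0.52.
Physical capital: 0.48 × 14 = 6.72 pp.
Labor input: 0.52 × 4.8 = 2.496 pp.
TFP growth = 10.4 − 9.216 = 1.184%.

1.18%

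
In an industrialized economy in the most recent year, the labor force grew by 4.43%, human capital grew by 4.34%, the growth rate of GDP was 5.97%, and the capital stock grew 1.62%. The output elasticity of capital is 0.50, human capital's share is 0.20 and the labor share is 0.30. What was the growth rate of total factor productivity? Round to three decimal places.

Labor's share = 1 − 0.5 − 0.2 = 0.3.
The capital stock: 0.5 × 1.62 = 0.81 pp.
Human capital: 0.2 × 4.34 = 0.868 pp.
The labor force: 0.3 × 4.43 = 1.329 pp.
TFP growth = 5.97 − 3.007 = 2.963%.

Total factor productivity grew 2.963%.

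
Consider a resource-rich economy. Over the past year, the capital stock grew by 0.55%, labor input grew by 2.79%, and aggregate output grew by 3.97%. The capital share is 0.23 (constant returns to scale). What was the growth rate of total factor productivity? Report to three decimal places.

Labor's share = 1 − 0.23 = 0.77.
The capital stock: 0.23 × 0.55 = 0.1265 pp.
Labor input: 0.77 × 2.79 = 2.1483 pp.
TFP growth = 3.97 − 2.2748 = 1.6952%.

1.695%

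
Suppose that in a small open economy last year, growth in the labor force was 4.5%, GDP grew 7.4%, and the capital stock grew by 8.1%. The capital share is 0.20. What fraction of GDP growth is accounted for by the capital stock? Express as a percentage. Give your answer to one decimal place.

The capital stock contributed 0.2 × 8.1 = 1.62 pp.
Share of growth = 1.62 / 7.4 × 100 = 21.892%.

The capital stock accounted for 21.9% of growth.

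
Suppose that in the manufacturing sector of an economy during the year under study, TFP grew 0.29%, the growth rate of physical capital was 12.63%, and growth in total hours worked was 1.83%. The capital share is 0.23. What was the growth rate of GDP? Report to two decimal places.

Labor's share = 1 − 0.23 = 0.77.
Physical capital: 0.23 × 12.63 = 2.9049 pp.
Total hours worked: 0.77 × 1.83 = 1.4091 pp.
Output growth = 0.29 + 4.314 = 4.604%.

4.60%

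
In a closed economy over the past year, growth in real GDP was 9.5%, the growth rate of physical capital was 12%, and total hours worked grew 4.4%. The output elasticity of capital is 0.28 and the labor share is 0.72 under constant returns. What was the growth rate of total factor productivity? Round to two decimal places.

Labor's share = 1 − 0.28 = 0.72.
Physical capital: 0.28 × 12 = 3.36 pp.
Total hours worked: 0.72 × 4.4 = 3.168 pp.
TFP growth = 9.5 − 6.528 = 2.972%.

2.97%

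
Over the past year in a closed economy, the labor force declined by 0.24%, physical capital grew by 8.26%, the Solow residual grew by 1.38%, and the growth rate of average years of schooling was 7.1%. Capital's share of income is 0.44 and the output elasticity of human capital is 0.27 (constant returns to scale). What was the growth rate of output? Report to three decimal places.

6.862%

Labor's share = 1 − 0.44 − 0.27 = 0.29.
Physical capital: 0.44 × 8.26 = 3.6344 pp.
Average years of schooling: 0.27 × 7.1 = 1.917 pp.
The labor force: 0.29 × (-0.24) = -0.0696 pp.
Output growth = 1.38 + 5.4818 = 6.8618%.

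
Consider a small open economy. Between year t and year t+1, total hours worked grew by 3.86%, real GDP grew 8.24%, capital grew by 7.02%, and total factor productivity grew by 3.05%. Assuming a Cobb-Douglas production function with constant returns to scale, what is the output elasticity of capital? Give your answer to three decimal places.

0.421

gY = gA + α·gK + (1−α)·gL, so gY − gA − gL = α(gK − gL).
8.24 − 3.05 − 3.86 = α × (7.02 − 3.86).
1.33 = 3.16 α, so α = 0.42089.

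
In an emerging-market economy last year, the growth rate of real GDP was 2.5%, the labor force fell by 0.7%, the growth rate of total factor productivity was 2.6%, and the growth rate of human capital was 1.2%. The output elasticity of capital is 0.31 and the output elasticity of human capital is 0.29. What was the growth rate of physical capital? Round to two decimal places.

-0.54%

Labor's share = 1 − 0.31 − 0.29 = 0.4.
gY = gA + 0.29×1.2 + 0.4×(-0.7) + 0.31×g.
0.31×g = 2.5 − 2.6 − 0.068 = -0.168.
g = -0.168 / 0.31 = -0.5419%.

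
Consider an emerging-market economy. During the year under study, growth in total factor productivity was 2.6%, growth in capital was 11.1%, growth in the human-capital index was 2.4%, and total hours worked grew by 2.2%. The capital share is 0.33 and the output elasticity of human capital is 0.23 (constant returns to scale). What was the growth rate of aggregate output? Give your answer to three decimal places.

Labor's share = 1 − 0.33 − 0.23 = 0.44.
Capital: 0.33 × 11.1 = 3.663 pp.
The human-capital index: 0.23 × 2.4 = 0.552 pp.
Total hours worked: 0.44 × 2.2 = 0.968 pp.
Output growth = 2.6 + 5.183 = 7.783%.

Aggregate output grew 7.783%.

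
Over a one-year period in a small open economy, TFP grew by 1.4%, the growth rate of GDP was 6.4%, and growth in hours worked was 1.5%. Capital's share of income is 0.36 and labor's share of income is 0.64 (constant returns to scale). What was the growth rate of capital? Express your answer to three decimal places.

Labor's share = 1 − 0.36 = 0.64.
gY = gA + 0.64×1.5 + 0.36×g.
0.36×g = 6.4 − 1.4 − 0.96 = 4.04.
g = 4.04 / 0.36 = 11.22222%.

11.222%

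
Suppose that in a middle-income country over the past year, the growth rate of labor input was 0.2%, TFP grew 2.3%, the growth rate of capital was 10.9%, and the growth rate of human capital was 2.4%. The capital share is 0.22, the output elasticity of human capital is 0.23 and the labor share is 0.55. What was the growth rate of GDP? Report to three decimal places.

GDP growth was 5.360%.

Labor's share = 1 − 0.22 − 0.23 = 0.55.
Capital: 0.22 × 10.9 = 2.398 pp.
Human capital: 0.23 × 2.4 = 0.552 pp.
Labor input: 0.55 × 0.2 = 0.11 pp.
Output growth = 2.3 + 3.06 = 5.36%.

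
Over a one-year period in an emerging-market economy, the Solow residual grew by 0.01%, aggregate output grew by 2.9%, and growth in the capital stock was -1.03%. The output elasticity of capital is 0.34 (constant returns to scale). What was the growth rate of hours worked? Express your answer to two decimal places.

4.91%

Labor's share = 1 − 0.34 = 0.66.
gY = gA + 0.34×(-1.03) + 0.66×g.
0.66×g = 2.9 − 0.01 + 0.3502 = 3.2402.
g = 3.2402 / 0.66 = 4.9094%.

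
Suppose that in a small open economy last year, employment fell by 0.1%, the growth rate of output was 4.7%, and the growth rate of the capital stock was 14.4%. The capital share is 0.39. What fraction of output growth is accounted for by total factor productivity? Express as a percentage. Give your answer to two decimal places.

Labor's share = 1 − 0.39 = 0.61.
The capital stock: 0.39 × 14.4 = 5.616 pp.
Employment: 0.61 × (-0.1) = -0.061 pp.
TFP growth = 4.7 − 5.555 = -0.855%.
TFP share of growth = -0.855 / 4.7 × 100 = -18.1915%.

-18.19%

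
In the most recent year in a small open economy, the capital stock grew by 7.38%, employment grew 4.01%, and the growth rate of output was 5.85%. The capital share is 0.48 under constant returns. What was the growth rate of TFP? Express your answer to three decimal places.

0.222%

Labor's share = 1 − 0.48 = 0.52.
The capital stock: 0.48 × 7.38 = 3.5424 pp.
Employment: 0.52 × 4.01 = 2.0852 pp.
TFP growth = 5.85 − 5.6276 = 0.2224%.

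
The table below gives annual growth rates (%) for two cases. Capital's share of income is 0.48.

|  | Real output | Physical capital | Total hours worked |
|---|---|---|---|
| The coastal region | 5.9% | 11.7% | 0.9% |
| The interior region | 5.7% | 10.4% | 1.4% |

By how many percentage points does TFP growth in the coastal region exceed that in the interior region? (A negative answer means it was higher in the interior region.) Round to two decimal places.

Labor's share = 1 − 0.48 = 0.52.
The coastal region: TFP = 5.9 − 5.616 − 0.468 = -0.184%.
The interior region: TFP = 5.7 − 4.992 − 0.728 = -0.02%.
Difference = -0.184 − (-0.02) = -0.164 pp.

-0.16 percentage points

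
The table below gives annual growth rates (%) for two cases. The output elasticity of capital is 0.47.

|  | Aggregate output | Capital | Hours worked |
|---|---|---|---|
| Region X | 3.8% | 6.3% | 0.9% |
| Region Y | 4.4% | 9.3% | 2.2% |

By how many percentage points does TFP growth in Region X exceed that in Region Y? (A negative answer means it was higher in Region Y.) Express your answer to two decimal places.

1.50 percentage points

Labor's share = 1 − 0.47 = 0.53.
Region X: TFP = 3.8 − 2.961 − 0.477 = 0.362%.
Region Y: TFP = 4.4 − 4.371 − 1.166 = -1.137%.
Difference = 0.362 − (-1.137) = 1.499 pp.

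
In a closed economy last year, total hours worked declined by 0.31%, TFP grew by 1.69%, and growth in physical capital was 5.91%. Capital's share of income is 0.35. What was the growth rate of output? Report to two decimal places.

Output grew 3.56%.

Labor's share = 1 − 0.35 = 0.65.
Physical capital: 0.35 × 5.91 = 2.0685 pp.
Total hours worked: 0.65 × (-0.31) = -0.2015 pp.
Output growth = 1.69 + 1.867 = 3.557%.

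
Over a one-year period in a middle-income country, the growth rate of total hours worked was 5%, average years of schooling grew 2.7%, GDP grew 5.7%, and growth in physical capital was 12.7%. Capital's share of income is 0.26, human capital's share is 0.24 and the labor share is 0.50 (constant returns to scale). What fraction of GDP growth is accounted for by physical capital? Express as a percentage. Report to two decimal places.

Physical capital contributed 0.26 × 12.7 = 3.302 pp.
Share of growth = 3.302 / 5.7 × 100 = 57.9298%.

57.93%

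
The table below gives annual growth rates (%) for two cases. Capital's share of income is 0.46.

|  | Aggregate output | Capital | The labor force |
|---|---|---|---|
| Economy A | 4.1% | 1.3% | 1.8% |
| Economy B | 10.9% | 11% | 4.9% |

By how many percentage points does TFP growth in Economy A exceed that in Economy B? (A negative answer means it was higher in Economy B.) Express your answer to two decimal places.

-0.66 percentage points

Labor's share = 1 − 0.46 = 0.54.
Economy A: TFP = 4.1 − 0.598 − 0.972 = 2.53%.
Economy B: TFP = 10.9 − 5.06 − 2.646 = 3.194%.
Difference = 2.53 − (3.194) = -0.664 pp.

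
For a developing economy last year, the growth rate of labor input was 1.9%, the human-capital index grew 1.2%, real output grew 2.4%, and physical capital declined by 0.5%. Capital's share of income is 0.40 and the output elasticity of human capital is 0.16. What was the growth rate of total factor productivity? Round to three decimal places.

Total factor productivity grew 1.572%.

Labor's share = 1 − 0.4 − 0.16 = 0.44.
Physical capital: 0.4 × (-0.5) = -0.2 pp.
The human-capital index: 0.16 × 1.2 = 0.192 pp.
Labor input: 0.44 × 1.9 = 0.836 pp.
TFP growth = 2.4 − 0.828 = 1.572%.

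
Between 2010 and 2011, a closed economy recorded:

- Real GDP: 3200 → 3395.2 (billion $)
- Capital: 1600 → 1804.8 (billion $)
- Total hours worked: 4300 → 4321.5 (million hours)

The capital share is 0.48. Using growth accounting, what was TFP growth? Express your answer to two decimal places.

-0.30%

Real GDP growth = (3395.2 − 3200) / 3200 = 6.1%.
Capital growth = (1804.8 − 1600) / 1600 = 12.8%.
Total hours worked growth = (4321.5 − 4300) / 4300 = 0.5%.
Labor's share = 1 − 0.48 = 0.52.
Capital: 0.48 × 12.8 = 6.144 pp.
Total hours worked: 0.52 × 0.5 = 0.26 pp.
TFP growth = 6.1 − 6.404 = -0.304%.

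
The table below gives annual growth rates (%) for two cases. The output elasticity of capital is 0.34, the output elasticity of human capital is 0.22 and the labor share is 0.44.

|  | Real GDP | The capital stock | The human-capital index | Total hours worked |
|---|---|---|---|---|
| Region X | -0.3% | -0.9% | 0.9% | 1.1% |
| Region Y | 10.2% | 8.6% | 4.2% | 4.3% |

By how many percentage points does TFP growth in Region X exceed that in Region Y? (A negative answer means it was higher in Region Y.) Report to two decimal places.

-5.14 percentage points

Labor's share = 1 − 0.34 − 0.22 = 0.44.
Region X: TFP = -0.3 + 0.306 − 0.198 − 0.484 = -0.676%.
Region Y: TFP = 10.2 − 2.924 − 0.924 − 1.892 = 4.46%.
Difference = -0.676 − (4.46) = -5.136 pp.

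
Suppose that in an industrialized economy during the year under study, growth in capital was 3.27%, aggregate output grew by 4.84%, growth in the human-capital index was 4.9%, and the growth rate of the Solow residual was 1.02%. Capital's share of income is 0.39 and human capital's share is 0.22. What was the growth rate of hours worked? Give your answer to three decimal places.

Labor's share = 1 − 0.39 − 0.22 = 0.39.
gY = gA + 0.39×3.27 + 0.22×4.9 + 0.39×g.
0.39×g = 4.84 − 1.02 − 2.3533 = 1.4667.
g = 1.4667 / 0.39 = 3.76077%.

3.761%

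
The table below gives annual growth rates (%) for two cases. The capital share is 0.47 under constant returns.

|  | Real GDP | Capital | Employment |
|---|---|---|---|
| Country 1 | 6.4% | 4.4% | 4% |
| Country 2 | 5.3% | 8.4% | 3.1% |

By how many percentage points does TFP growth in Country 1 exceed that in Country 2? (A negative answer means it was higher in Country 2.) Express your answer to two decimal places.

2.50 percentage points

Labor's share = 1 − 0.47 = 0.53.
Country 1: TFP = 6.4 − 2.068 − 2.12 = 2.212%.
Country 2: TFP = 5.3 − 3.948 − 1.643 = -0.291%.
Difference = 2.212 − (-0.291) = 2.503 pp.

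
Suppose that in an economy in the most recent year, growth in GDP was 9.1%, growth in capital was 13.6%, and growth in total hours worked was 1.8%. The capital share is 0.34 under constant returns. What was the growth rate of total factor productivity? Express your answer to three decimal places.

3.288%

Labor's share = 1 − 0.34 = 0.66.
Capital: 0.34 × 13.6 = 4.624 pp.
Total hours worked: 0.66 × 1.8 = 1.188 pp.
TFP growth = 9.1 − 5.812 = 3.288%.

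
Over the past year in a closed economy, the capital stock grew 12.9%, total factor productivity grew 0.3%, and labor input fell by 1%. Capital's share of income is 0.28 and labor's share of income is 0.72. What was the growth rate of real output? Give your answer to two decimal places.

Real output grew 3.19%.

Labor's share = 1 − 0.28 = 0.72.
The capital stock: 0.28 × 12.9 = 3.612 pp.
Labor input: 0.72 × (-1) = -0.72 pp.
Output growth = 0.3 + 2.892 = 3.192%.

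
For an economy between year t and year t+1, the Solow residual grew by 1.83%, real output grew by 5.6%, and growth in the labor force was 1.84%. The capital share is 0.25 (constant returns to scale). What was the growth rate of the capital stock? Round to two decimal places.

9.56%

Labor's share = 1 − 0.25 = 0.75.
gY = gA + 0.75×1.84 + 0.25×g.
0.25×g = 5.6 − 1.83 − 1.38 = 2.39.
g = 2.39 / 0.25 = 9.56%.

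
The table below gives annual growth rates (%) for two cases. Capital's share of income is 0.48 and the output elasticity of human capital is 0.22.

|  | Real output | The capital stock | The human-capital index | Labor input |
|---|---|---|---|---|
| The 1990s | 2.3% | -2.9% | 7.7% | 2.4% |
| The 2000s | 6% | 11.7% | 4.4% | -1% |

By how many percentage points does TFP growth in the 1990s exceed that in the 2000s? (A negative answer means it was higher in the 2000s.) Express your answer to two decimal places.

Labor's share = 1 − 0.48 − 0.22 = 0.3.
The 1990s: TFP = 2.3 + 1.392 − 1.694 − 0.72 = 1.278%.
The 2000s: TFP = 6 − 5.616 − 0.968 + 0.3 = -0.284%.
Difference = 1.278 − (-0.284) = 1.562 pp.

1.56 percentage points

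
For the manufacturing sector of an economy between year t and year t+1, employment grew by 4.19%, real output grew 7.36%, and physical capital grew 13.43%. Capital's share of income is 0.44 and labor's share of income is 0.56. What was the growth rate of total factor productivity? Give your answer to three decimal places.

-0.896%

Labor's share = 1 − 0.44 = 0.56.
Physical capital: 0.44 × 13.43 = 5.9092 pp.
Employment: 0.56 × 4.19 = 2.3464 pp.
TFP growth = 7.36 − 8.2556 = -0.8956%.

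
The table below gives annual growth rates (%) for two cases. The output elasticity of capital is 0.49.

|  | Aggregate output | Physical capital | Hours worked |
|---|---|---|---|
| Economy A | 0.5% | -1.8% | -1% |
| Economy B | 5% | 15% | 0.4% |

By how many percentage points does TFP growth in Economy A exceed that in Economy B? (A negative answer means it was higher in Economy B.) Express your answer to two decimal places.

4.45 percentage points

Labor's share = 1 − 0.49 = 0.51.
Economy A: TFP = 0.5 + 0.882 + 0.51 = 1.892%.
Economy B: TFP = 5 − 7.35 − 0.204 = -2.554%.
Difference = 1.892 − (-2.554) = 4.446 pp.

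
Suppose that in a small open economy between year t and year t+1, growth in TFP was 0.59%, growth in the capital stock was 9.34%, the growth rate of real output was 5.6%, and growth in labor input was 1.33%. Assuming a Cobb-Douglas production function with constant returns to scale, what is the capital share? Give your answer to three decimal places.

gY = gA + α·gK + (1−α)·gL, so gY − gA − gL = α(gK − gL).
5.6 − 0.59 − 1.33 = α × (9.34 − 1.33).
3.68 = 8.01 α, so α = 0.45943.

The capital share is 0.459.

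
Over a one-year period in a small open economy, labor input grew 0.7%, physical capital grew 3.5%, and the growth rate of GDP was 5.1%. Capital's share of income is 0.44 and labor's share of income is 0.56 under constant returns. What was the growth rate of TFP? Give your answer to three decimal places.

TFP grew 3.168%.

Labor's share = 1 − 0.44 = 0.56.
Physical capital: 0.44 × 3.5 = 1.54 pp.
Labor input: 0.56 × 0.7 = 0.392 pp.
TFP growth = 5.1 − 1.932 = 3.168%.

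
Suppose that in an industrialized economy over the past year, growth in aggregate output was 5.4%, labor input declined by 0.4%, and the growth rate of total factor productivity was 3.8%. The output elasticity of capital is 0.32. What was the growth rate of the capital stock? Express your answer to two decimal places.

The capital stock growth was 5.85%.

Labor's share = 1 − 0.32 = 0.68.
gY = gA + 0.68×(-0.4) + 0.32×g.
0.32×g = 5.4 − 3.8 + 0.272 = 1.872.
g = 1.872 / 0.32 = 5.85%.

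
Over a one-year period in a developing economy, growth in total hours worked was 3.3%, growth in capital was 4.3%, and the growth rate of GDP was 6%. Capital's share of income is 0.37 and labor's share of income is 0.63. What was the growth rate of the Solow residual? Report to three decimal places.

The Solow residual growth was 2.330%.

Labor's share = 1 − 0.37 = 0.63.
Capital: 0.37 × 4.3 = 1.591 pp.
Total hours worked: 0.63 × 3.3 = 2.079 pp.
TFP growth = 6 − 3.67 = 2.33%.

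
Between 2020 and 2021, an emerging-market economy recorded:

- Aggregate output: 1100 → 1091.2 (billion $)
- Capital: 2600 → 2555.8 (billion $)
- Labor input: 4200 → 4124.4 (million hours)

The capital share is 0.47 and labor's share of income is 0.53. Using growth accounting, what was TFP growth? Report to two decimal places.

Aggregate output growth = (1091.2 − 1100) / 1100 = -0.8%.
Capital growth = (2555.8 − 2600) / 2600 = -1.7%.
Labor input growth = (4124.4 − 4200) / 4200 = -1.8%.
Labor's share = 1 − 0.47 = 0.53.
Capital: 0.47 × (-1.7) = -0.799 pp.
Labor input: 0.53 × (-1.8) = -0.954 pp.
TFP growth = -0.8 + 1.753 = 0.953%.

0.95%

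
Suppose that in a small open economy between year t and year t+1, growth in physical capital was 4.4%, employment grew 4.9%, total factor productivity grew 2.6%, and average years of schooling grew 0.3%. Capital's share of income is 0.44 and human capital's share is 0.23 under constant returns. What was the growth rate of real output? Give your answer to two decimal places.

Real output growth was 6.22%.

Labor's share = 1 − 0.44 − 0.23 = 0.33.
Physical capital: 0.44 × 4.4 = 1.936 pp.
Average years of schooling: 0.23 × 0.3 = 0.069 pp.
Employment: 0.33 × 4.9 = 1.617 pp.
Output growth = 2.6 + 3.622 = 6.222%.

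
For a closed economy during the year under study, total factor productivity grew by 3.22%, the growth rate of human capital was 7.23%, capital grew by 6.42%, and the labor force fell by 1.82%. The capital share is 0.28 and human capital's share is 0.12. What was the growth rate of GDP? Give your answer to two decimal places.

Labor's share = 1 − 0.28 − 0.12 = 0.6.
Capital: 0.28 × 6.42 = 1.7976 pp.
Human capital: 0.12 × 7.23 = 0.8676 pp.
The labor force: 0.6 × (-1.82) = -1.092 pp.
Output growth = 3.22 + 1.5732 = 4.7932%.

4.79%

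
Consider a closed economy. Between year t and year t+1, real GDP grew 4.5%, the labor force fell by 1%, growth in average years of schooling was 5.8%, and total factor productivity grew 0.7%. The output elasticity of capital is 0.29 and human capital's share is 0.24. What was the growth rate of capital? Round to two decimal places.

Labor's share = 1 − 0.29 − 0.24 = 0.47.
gY = gA + 0.24×5.8 + 0.47×(-1) + 0.29×g.
0.29×g = 4.5 − 0.7 − 0.922 = 2.878.
g = 2.878 / 0.29 = 9.9241%.

Capital growth was 9.92%.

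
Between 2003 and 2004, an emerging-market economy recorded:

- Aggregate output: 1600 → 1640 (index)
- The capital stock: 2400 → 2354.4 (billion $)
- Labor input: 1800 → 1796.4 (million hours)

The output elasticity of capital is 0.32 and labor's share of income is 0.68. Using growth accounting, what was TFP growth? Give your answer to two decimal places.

Aggregate output growth = (1640 − 1600) / 1600 = 2.5%.
The capital stock growth = (2354.4 − 2400) / 2400 = -1.9%.
Labor input growth = (1796.4 − 1800) / 1800 = -0.2%.
Labor's share = 1 − 0.32 = 0.68.
The capital stock: 0.32 × (-1.9) = -0.608 pp.
Labor input: 0.68 × (-0.2) = -0.136 pp.
TFP growth = 2.5 + 0.744 = 3.244%.

3.24%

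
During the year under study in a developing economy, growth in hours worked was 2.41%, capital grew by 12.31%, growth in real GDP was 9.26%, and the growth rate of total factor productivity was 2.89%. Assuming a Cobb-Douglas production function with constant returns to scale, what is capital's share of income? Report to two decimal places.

Capital's share of income is 0.40.

gY = gA + α·gK + (1−α)·gL, so gY − gA − gL = α(gK − gL).
9.26 − 2.89 − 2.41 = α × (12.31 − 2.41).
3.96 = 9.9 α, so α = 0.4.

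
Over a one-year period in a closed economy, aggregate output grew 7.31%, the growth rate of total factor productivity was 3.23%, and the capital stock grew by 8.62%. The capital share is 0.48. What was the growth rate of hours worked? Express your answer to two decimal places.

-0.11%

Labor's share = 1 − 0.48 = 0.52.
gY = gA + 0.48×8.62 + 0.52×g.
0.52×g = 7.31 − 3.23 − 4.1376 = -0.0576.
g = -0.0576 / 0.52 = -0.1108%.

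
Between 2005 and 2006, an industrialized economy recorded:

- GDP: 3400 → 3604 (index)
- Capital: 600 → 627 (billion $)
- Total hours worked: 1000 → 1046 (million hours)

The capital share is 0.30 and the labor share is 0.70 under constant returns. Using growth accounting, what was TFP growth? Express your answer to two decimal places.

GDP growth = (3604 − 3400) / 3400 = 6%.
Capital growth = (627 − 600) / 600 = 4.5%.
Total hours worked growth = (1046 − 1000) / 1000 = 4.6%.
Labor's share = 1 − 0.3 = 0.7.
Capital: 0.3 × 4.5 = 1.35 pp.
Total hours worked: 0.7 × 4.6 = 3.22 pp.
TFP growth = 6 − 4.57 = 1.43%.

1.43%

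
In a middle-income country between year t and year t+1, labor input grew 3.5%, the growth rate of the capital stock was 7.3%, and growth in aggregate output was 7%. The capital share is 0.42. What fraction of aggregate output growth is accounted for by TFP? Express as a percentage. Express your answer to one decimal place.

27.2%

Labor's share = 1 − 0.42 = 0.58.
The capital stock: 0.42 × 7.3 = 3.066 pp.
Labor input: 0.58 × 3.5 = 2.03 pp.
TFP growth = 7 − 5.096 = 1.904%.
TFP share of growth = 1.904 / 7 × 100 = 27.2%.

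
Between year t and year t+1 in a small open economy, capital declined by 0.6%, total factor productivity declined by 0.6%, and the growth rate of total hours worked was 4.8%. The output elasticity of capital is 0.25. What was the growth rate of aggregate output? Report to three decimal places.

Labor's share = 1 − 0.25 = 0.75.
Capital: 0.25 × (-0.6) = -0.15 pp.
Total hours worked: 0.75 × 4.8 = 3.6 pp.
Output growth = -0.6 + 3.45 = 2.85%.

2.850%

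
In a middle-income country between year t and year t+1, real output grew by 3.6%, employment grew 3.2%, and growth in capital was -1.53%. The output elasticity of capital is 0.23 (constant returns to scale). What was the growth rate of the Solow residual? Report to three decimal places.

The Solow residual grew 1.488%.

Labor's share = 1 − 0.23 = 0.77.
Capital: 0.23 × (-1.53) = -0.3519 pp.
Employment: 0.77 × 3.2 = 2.464 pp.
TFP growth = 3.6 − 2.1121 = 1.4879%.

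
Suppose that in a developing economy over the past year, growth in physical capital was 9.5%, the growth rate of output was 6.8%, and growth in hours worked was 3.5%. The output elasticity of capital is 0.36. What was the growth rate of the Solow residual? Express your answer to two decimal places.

The Solow residual growth was 1.14%.

Labor's share = 1 − 0.36 = 0.64.
Physical capital: 0.36 × 9.5 = 3.42 pp.
Hours worked: 0.64 × 3.5 = 2.24 pp.
TFP growth = 6.8 − 5.66 = 1.14%.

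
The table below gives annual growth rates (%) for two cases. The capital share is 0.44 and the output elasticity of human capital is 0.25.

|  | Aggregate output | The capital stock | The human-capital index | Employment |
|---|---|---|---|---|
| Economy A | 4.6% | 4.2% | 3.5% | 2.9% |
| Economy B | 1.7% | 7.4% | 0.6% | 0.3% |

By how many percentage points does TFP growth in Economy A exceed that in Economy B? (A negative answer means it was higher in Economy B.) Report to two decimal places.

Labor's share = 1 − 0.44 − 0.25 = 0.31.
Economy A: TFP = 4.6 − 1.848 − 0.875 − 0.899 = 0.978%.
Economy B: TFP = 1.7 − 3.256 − 0.15 − 0.093 = -1.799%.
Difference = 0.978 − (-1.799) = 2.777 pp.

2.78 percentage points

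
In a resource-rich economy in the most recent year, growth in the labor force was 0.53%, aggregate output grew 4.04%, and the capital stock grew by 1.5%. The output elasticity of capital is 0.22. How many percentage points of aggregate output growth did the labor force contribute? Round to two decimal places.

Labor's share = 1 − 0.22 = 0.78.
Contribution = share × growth = 0.78 × 0.53 = 0.4134 pp.

0.41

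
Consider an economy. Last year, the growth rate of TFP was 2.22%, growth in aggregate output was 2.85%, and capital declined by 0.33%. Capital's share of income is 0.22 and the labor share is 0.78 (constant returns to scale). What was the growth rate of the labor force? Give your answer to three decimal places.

0.901%

Labor's share = 1 − 0.22 = 0.78.
gY = gA + 0.22×(-0.33) + 0.78×g.
0.78×g = 2.85 − 2.22 + 0.0726 = 0.7026.
g = 0.7026 / 0.78 = 0.90077%.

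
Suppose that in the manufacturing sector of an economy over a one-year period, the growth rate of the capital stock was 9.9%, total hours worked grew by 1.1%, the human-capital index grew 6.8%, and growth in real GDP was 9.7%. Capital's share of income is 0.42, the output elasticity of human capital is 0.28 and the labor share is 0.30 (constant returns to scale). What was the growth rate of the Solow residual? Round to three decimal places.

3.308%

Labor's share = 1 − 0.42 − 0.28 = 0.3.
The capital stock: 0.42 × 9.9 = 4.158 pp.
The human-capital index: 0.28 × 6.8 = 1.904 pp.
Total hours worked: 0.3 × 1.1 = 0.33 pp.
TFP growth = 9.7 − 6.392 = 3.308%.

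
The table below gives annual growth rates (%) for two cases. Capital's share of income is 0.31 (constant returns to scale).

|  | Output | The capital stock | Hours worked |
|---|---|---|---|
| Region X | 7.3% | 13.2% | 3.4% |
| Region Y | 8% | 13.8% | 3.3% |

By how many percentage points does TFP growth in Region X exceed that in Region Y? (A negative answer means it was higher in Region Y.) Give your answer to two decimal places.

Labor's share = 1 − 0.31 = 0.69.
Region X: TFP = 7.3 − 4.092 − 2.346 = 0.862%.
Region Y: TFP = 8 − 4.278 − 2.277 = 1.445%.
Difference = 0.862 − (1.445) = -0.583 pp.

-0.58 percentage points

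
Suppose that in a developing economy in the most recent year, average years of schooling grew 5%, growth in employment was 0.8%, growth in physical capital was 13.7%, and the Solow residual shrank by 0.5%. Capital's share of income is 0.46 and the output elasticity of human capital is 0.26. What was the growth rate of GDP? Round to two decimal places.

GDP grew 7.33%.

Labor's share = 1 − 0.46 − 0.26 = 0.28.
Physical capital: 0.46 × 13.7 = 6.302 pp.
Average years of schooling: 0.26 × 5 = 1.3 pp.
Employment: 0.28 × 0.8 = 0.224 pp.
Output growth = -0.5 + 7.826 = 7.326%.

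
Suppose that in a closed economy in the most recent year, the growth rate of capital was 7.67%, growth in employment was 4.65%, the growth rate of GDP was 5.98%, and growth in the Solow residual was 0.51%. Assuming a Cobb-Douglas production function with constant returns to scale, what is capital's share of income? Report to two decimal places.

gY = gA + α·gK + (1−α)·gL, so gY − gA − gL = α(gK − gL).
5.98 − 0.51 − 4.65 = α × (7.67 − 4.65).
0.82 = 3.02 α, so α = 0.2715.

0.27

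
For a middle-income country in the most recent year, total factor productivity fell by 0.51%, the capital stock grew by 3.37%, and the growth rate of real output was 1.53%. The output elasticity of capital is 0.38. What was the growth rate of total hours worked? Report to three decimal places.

1.225%

Labor's share = 1 − 0.38 = 0.62.
gY = gA + 0.38×3.37 + 0.62×g.
0.62×g = 1.53 + 0.51 − 1.2806 = 0.7594.
g = 0.7594 / 0.62 = 1.22484%.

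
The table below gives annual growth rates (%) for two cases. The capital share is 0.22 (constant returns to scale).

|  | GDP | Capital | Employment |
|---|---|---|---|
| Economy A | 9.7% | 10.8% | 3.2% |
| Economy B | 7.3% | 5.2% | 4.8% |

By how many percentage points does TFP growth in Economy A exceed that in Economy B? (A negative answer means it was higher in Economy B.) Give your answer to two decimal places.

2.42 percentage points

Labor's share = 1 − 0.22 = 0.78.
Economy A: TFP = 9.7 − 2.376 − 2.496 = 4.828%.
Economy B: TFP = 7.3 − 1.144 − 3.744 = 2.412%.
Difference = 4.828 − (2.412) = 2.416 pp.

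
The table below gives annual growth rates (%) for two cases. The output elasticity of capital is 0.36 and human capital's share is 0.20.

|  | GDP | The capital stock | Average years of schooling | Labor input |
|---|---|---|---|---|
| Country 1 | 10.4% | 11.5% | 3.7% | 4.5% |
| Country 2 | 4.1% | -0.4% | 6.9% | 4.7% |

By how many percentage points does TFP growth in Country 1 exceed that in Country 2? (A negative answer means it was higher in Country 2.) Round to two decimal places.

2.74 percentage points

Labor's share = 1 − 0.36 − 0.2 = 0.44.
Country 1: TFP = 10.4 − 4.14 − 0.74 − 1.98 = 3.54%.
Country 2: TFP = 4.1 + 0.144 − 1.38 − 2.068 = 0.796%.
Difference = 3.54 − (0.796) = 2.744 pp.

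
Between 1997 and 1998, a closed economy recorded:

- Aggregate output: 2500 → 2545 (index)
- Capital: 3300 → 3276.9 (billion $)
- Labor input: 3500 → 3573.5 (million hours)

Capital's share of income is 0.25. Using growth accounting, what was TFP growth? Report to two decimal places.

0.40%

Aggregate output growth = (2545 − 2500) / 2500 = 1.8%.
Capital growth = (3276.9 − 3300) / 3300 = -0.7%.
Labor input growth = (3573.5 − 3500) / 3500 = 2.1%.
Labor's share = 1 − 0.25 = 0.75.
Capital: 0.25 × (-0.7) = -0.175 pp.
Labor input: 0.75 × 2.1 = 1.575 pp.
TFP growth = 1.8 − 1.4 = 0.4%.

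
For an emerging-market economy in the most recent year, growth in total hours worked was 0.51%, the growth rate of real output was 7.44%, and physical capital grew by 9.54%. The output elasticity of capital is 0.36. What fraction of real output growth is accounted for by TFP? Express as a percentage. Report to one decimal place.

49.5%

Labor's share = 1 − 0.36 = 0.64.
Physical capital: 0.36 × 9.54 = 3.4344 pp.
Total hours worked: 0.64 × 0.51 = 0.3264 pp.
TFP growth = 7.44 − 3.7608 = 3.6792%.
TFP share of growth = 3.6792 / 7.44 × 100 = 49.452%.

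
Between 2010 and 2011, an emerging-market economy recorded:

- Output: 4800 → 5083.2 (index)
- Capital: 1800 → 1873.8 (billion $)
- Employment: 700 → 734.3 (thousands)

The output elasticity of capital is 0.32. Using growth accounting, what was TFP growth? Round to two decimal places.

Output growth = (5083.2 − 4800) / 4800 = 5.9%.
Capital growth = (1873.8 − 1800) / 1800 = 4.1%.
Employment growth = (734.3 − 700) / 700 = 4.9%.
Labor's share = 1 − 0.32 = 0.68.
Capital: 0.32 × 4.1 = 1.312 pp.
Employment: 0.68 × 4.9 = 3.332 pp.
TFP growth = 5.9 − 4.644 = 1.256%.

1.26%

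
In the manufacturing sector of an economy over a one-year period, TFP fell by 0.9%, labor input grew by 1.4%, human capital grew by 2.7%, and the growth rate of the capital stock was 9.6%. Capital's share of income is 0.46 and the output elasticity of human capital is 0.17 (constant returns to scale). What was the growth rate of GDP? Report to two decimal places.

Labor's share = 1 − 0.46 − 0.17 = 0.37.
The capital stock: 0.46 × 9.6 = 4.416 pp.
Human capital: 0.17 × 2.7 = 0.459 pp.
Labor input: 0.37 × 1.4 = 0.518 pp.
Output growth = -0.9 + 5.393 = 4.493%.

4.49%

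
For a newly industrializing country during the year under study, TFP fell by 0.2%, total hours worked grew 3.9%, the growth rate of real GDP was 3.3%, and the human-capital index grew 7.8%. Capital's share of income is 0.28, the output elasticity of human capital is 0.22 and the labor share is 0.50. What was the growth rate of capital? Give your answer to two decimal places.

Labor's share = 1 − 0.28 − 0.22 = 0.5.
gY = gA + 0.22×7.8 + 0.5×3.9 + 0.28×g.
0.28×g = 3.3 + 0.2 − 3.666 = -0.166.
g = -0.166 / 0.28 = -0.5929%.

-0.59%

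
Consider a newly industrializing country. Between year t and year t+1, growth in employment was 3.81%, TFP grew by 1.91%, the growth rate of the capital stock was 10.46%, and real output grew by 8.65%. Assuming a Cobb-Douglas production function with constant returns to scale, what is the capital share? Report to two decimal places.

0.44

gY = gA + α·gK + (1−α)·gL, so gY − gA − gL = α(gK − gL).
8.65 − 1.91 − 3.81 = α × (10.46 − 3.81).
2.93 = 6.65 α, so α = 0.4406.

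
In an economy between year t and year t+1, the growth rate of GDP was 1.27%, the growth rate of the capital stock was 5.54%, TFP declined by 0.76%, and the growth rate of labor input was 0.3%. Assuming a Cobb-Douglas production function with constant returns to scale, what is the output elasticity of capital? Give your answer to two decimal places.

α = 0.33

gY = gA + α·gK + (1−α)·gL, so gY − gA − gL = α(gK − gL).
1.27 + 0.76 − 0.3 = α × (5.54 − 0.3).
1.73 = 5.24 α, so α = 0.3302.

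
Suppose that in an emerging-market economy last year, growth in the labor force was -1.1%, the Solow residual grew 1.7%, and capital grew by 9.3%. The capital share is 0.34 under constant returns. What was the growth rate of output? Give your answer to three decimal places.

Labor's share = 1 − 0.34 = 0.66.
Capital: 0.34 × 9.3 = 3.162 pp.
The labor force: 0.66 × (-1.1) = -0.726 pp.
Output growth = 1.7 + 2.436 = 4.136%.

4.136%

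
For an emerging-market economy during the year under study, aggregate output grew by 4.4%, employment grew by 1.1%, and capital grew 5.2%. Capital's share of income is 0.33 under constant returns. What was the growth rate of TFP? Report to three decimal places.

Labor's share = 1 − 0.33 = 0.67.
Capital: 0.33 × 5.2 = 1.716 pp.
Employment: 0.67 × 1.1 = 0.737 pp.
TFP growth = 4.4 − 2.453 = 1.947%.

1.947%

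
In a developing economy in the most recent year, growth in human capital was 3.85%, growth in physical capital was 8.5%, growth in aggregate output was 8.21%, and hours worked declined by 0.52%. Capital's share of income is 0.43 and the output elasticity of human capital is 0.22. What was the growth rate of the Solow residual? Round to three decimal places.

The Solow residual grew 3.890%.

Labor's share = 1 − 0.43 − 0.22 = 0.35.
Physical capital: 0.43 × 8.5 = 3.655 pp.
Human capital: 0.22 × 3.85 = 0.847 pp.
Hours worked: 0.35 × (-0.52) = -0.182 pp.
TFP growth = 8.21 − 4.32 = 3.89%.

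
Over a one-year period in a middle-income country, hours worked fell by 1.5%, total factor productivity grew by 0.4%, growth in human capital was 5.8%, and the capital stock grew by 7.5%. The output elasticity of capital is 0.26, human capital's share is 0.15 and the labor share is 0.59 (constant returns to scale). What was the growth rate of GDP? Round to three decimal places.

Labor's share = 1 − 0.26 − 0.15 = 0.59.
The capital stock: 0.26 × 7.5 = 1.95 pp.
Human capital: 0.15 × 5.8 = 0.87 pp.
Hours worked: 0.59 × (-1.5) = -0.885 pp.
Output growth = 0.4 + 1.935 = 2.335%.

2.335%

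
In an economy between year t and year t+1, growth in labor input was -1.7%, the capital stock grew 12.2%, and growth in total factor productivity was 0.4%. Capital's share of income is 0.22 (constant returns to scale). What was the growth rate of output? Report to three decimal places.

Output growth was 1.758%.

Labor's share = 1 − 0.22 = 0.78.
The capital stock: 0.22 × 12.2 = 2.684 pp.
Labor input: 0.78 × (-1.7) = -1.326 pp.
Output growth = 0.4 + 1.358 = 1.758%.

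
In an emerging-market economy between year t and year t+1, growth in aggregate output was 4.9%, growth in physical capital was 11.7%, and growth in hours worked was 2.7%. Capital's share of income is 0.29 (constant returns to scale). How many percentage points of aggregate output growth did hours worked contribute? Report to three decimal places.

1.917 pp

Labor's share = 1 − 0.29 = 0.71.
Contribution = share × growth = 0.71 × 2.7 = 1.917 pp.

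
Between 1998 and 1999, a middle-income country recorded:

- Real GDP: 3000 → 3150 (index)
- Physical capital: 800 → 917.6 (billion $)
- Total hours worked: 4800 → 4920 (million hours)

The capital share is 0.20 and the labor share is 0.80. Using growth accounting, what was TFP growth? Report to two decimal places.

0.06%

Real GDP growth = (3150 − 3000) / 3000 = 5%.
Physical capital growth = (917.6 − 800) / 800 = 14.7%.
Total hours worked growth = (4920 − 4800) / 4800 = 2.5%.
Labor's share = 1 − 0.2 = 0.8.
Physical capital: 0.2 × 14.7 = 2.94 pp.
Total hours worked: 0.8 × 2.5 = 2 pp.
TFP growth = 5 − 4.94 = 0.06%.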